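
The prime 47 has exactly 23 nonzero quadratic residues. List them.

Square k = 1,…,23 (k and 47−k give the same square):
1²=1, 2²=4, 3²=9, 4²=16, 5²=25, 6²=36, 7²≡2, 8²≡17, 9²≡34, 10²≡6, 11²≡27, 12²≡3, 13²≡28, 14²≡8, 15²≡37, 16²≡21, 17²≡7, 18²≡42, 19²≡32, 20²≡24, 21²≡18, 22²≡14, 23²≡12 (mod 47).
So the quadratic residues mod 47 are {1, 2, 3, 4, 6, 7, 8, 9, 12, 14, 16, 17, 18, 21, 24, 25, 27, 28, 32, 34, 36, 37, 42}.

1,2,3,4,6,7,8,9,12,14,16,17,18,21,24,25,27,28,32,34,36,37,42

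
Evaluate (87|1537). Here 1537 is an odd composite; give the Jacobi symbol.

Reciprocity: 87 ≡ 3 and 1537 ≡ 1 (mod 4), so (87/1537) = +(1537/87).
Reduce top mod 87: now compute (58/87).
Pull out 2: since 87 ≡ 7 (mod 8), (2/87) = +1.
Reciprocity: 29 ≡ 1 and 87 ≡ 3 (mod 4), so (29/87) = +(87/29).
Reduce top mod 29: now compute (0/29).
Top reduces to 0: gcd > 1, so the symbol is 0.

0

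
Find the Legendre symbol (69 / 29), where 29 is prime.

First reduce: 69 ≡ 11 (mod 29).
Reciprocity: 11 ≡ 3 and 29 ≡ 1 (mod 4), so (11/29) = +(29/11).
Reduce top mod 11: now compute (7/11).
Reciprocity: 7 ≡ 3 and 11 ≡ 3 (mod 4), so (7/11) = −(11/7).
Reduce top mod 7: now compute (4/7).
Pull out 2^2: since 7 ≡ 7 (mod 8), (2/7) = +1, so (2/7)^2 = +1.
Reached (1/7) = 1. Collecting the sign flips along the way, the symbol is -1.

-1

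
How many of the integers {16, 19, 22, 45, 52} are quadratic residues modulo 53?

2

(16/53) = +1 → QR.
(19/53) = -1 → non-residue.
(22/53) = -1 → non-residue.
(45/53) = -1 → non-residue.
(52/53) = +1 → QR.
Total quadratic residues among the 5: 2.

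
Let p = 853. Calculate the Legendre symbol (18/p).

-1

Pull out 2: since 853 ≡ 5 (mod 8), (2/853) = -1.
Reciprocity: 9 ≡ 1 and 853 ≡ 1 (mod 4), so (9/853) = +(853/9).
Reduce top mod 9: now compute (7/9).
Reciprocity: 7 ≡ 3 and 9 ≡ 1 (mod 4), so (7/9) = +(9/7).
Reduce top mod 7: now compute (2/7).
Pull out 2: since 7 ≡ 7 (mod 8), (2/7) = +1.
Reached (1/7) = 1. Collecting the sign flips along the way, the symbol is -1.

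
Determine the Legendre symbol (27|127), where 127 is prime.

Euler's criterion: (27/127) ≡ 27^63 (mod 127).
27^2 ≡ 94 (mod 127)
27^4 ≡ 73 (mod 127)
27^8 ≡ 122 (mod 127)
27^16 ≡ 25 (mod 127)
27^32 ≡ 117 (mod 127)
27^63 = 27^(32+16+8+4+2+1) ≡ 126 (mod 127).
Result is 126 ≡ −1, so (27/127) = −1.

-1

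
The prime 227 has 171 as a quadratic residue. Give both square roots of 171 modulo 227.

25, 202

Since 227 ≡ 3 (mod 4), a square root of 171 is 171^((227+1)/4) = 171^57 mod 227.
Repeated squaring: 171^2≡185, 171^4≡175, 171^8≡207, 171^16≡173, 171^32≡192 (mod 227).
171^57 = 171^(32+16+8+1) ≡ 25 (mod 227).
Check: 25² = 625 ≡ 171 (mod 227). The two roots are 25 and 202.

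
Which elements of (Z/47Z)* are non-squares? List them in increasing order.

Square k = 1,…,23 (k and 47−k give the same square):
1²=1, 2²=4, 3²=9, 4²=16, 5²=25, 6²=36, 7²≡2, 8²≡17, 9²≡34, 10²≡6, 11²≡27, 12²≡3, 13²≡28, 14²≡8, 15²≡37, 16²≡21, 17²≡7, 18²≡42, 19²≡32, 20²≡24, 21²≡18, 22²≡14, 23²≡12 (mod 47).
The residues are {1, 2, 3, 4, 6, 7, 8, 9, 12, 14, 16, 17, 18, 21, 24, 25, 27, 28, 32, 34, 36, 37, 42}; the non-residues are the remaining 23 nonzero classes.

5,10,11,13,15,19,20,22,23,26,29,30,31,33,35,38,39,40,41,43,44,45,46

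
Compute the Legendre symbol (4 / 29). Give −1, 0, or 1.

1

Euler's criterion: (4/29) ≡ 4^14 (mod 29).
4^2 ≡ 16 (mod 29)
4^4 ≡ 24 (mod 29)
4^8 ≡ 25 (mod 29)
4^14 = 4^(8+4+2) ≡ 1 (mod 29).
Result is 1, so (4/29) = 1.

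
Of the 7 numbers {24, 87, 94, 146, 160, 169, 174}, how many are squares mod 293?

(24/293) = +1 → QR.
(87/293) = +1 → QR.
(94/293) = +1 → QR.
(146/293) = -1 → non-residue.
(160/293) = +1 → QR.
(169/293) = +1 → QR.
(174/293) = -1 → non-residue.
Total quadratic residues among the 7: 5.

5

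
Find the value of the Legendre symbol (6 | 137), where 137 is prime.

-1

Pull out 2: since 137 ≡ 1 (mod 8), (2/137) = +1.
Reciprocity: 3 ≡ 3 and 137 ≡ 1 (mod 4), so (3/137) = +(137/3).
Reduce top mod 3: now compute (2/3).
Pull out 2: since 3 ≡ 3 (mod 8), (2/3) = -1.
Reached (1/3) = 1. Collecting the sign flips along the way, the symbol is -1.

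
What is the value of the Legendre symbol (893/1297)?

Reciprocity: 893 ≡ 1 and 1297 ≡ 1 (mod 4), so (893/1297) = +(1297/893).
Reduce top mod 893: now compute (404/893).
Pull out 2^2: since 893 ≡ 5 (mod 8), (2/893) = -1, so (2/893)^2 = +1.
Reciprocity: 101 ≡ 1 and 893 ≡ 1 (mod 4), so (101/893) = +(893/101).
Reduce top mod 101: now compute (85/101).
Reciprocity: 85 ≡ 1 and 101 ≡ 1 (mod 4), so (85/101) = +(101/85).
Reduce top mod 85: now compute (16/85).
Pull out 2^4: since 85 ≡ 5 (mod 8), (2/85) = -1, so (2/85)^4 = +1.
Reached (1/85) = 1. Collecting the sign flips along the way, the symbol is +1.

1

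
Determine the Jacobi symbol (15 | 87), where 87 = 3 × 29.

0

Reciprocity: 15 ≡ 3 and 87 ≡ 3 (mod 4), so (15/87) = −(87/15).
Reduce top mod 15: now compute (12/15).
Pull out 2^2: since 15 ≡ 7 (mod 8), (2/15) = +1, so (2/15)^2 = +1.
Reciprocity: 3 ≡ 3 and 15 ≡ 3 (mod 4), so (3/15) = −(15/3).
Reduce top mod 3: now compute (0/3).
Top reduces to 0: gcd > 1, so the symbol is 0.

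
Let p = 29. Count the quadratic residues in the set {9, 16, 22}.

(9/29) = +1 → QR.
(16/29) = +1 → QR.
(22/29) = +1 → QR.
Total quadratic residues among the 3: 3.

3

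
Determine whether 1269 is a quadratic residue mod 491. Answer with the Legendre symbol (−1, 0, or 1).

Euler's criterion: (1269/491) ≡ 287^245 (mod 491).
287^2 ≡ 372 (mod 491)
287^4 ≡ 413 (mod 491)
287^8 ≡ 192 (mod 491)
287^16 ≡ 39 (mod 491)
287^32 ≡ 48 (mod 491)
287^64 ≡ 340 (mod 491)
287^128 ≡ 215 (mod 491)
287^245 = 287^(128+64+32+16+4+1) ≡ 490 (mod 491).
Result is 490 ≡ −1, so (1269/491) = −1.

-1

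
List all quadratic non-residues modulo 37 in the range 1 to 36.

2, 5, 6, 8, 13, 14, 15, 17, 18, 19, 20, 22, 23, 24, 29, 31, 32, 35

Square k = 1,…,18 (k and 37−k give the same square):
1²=1, 2²=4, 3²=9, 4²=16, 5²=25, 6²=36, 7²≡12, 8²≡27, 9²≡7, 10²≡26, 11²≡10, 12²≡33, 13²≡21, 14²≡11, 15²≡3, 16²≡34, 17²≡30, 18²≡28 (mod 37).
The residues are {1, 3, 4, 7, 9, 10, 11, 12, 16, 21, 25, 26, 27, 28, 30, 33, 34, 36}; the non-residues are the remaining 18 nonzero classes.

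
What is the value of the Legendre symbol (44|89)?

Pull out 2^2: since 89 ≡ 1 (mod 8), (2/89) = +1, so (2/89)^2 = +1.
Reciprocity: 11 ≡ 3 and 89 ≡ 1 (mod 4), so (11/89) = +(89/11).
Reduce top mod 11: now compute (1/11).
Reached (1/11) = 1. Collecting the sign flips along the way, the symbol is +1.

1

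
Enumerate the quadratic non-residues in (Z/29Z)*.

Square k = 1,…,14 (k and 29−k give the same square):
1²=1, 2²=4, 3²=9, 4²=16, 5²=25, 6²≡7, 7²≡20, 8²≡6, 9²≡23, 10²≡13, 11²≡5, 12²≡28, 13²≡24, 14²≡22 (mod 29).
The residues are {1, 4, 5, 6, 7, 9, 13, 16, 20, 22, 23, 24, 25, 28}; the non-residues are the remaining 14 nonzero classes.

2, 3, 8, 10, 11, 12, 14, 15, 17, 18, 19, 21, 26, 27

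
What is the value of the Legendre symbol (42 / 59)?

Euler's criterion: (42/59) ≡ 42^29 (mod 59).
42^2 ≡ 53 (mod 59)
42^4 ≡ 36 (mod 59)
42^8 ≡ 57 (mod 59)
42^16 ≡ 4 (mod 59)
42^29 = 42^(16+8+4+1) ≡ 58 (mod 59).
Result is 58 ≡ −1, so (42/59) = −1.

-1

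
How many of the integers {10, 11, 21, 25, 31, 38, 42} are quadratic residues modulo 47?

(10/47) = -1 → non-residue.
(11/47) = -1 → non-residue.
(21/47) = +1 → QR.
(25/47) = +1 → QR.
(31/47) = -1 → non-residue.
(38/47) = -1 → non-residue.
(42/47) = +1 → QR.
Total quadratic residues among the 7: 3.

3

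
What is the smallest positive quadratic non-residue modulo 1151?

(2/1151) = +1, so 2 is a residue.
(3/1151) = +1, so 3 is a residue.
(4/1151) = +1, so 4 is a residue.
(5/1151) = +1, so 5 is a residue.
(6/1151) = +1, so 6 is a residue.
(7/1151) = +1, so 7 is a residue.
(8/1151) = +1, so 8 is a residue.
(9/1151) = +1, so 9 is a residue.
(10/1151) = +1, so 10 is a residue.
(11/1151) = +1, so 11 is a residue.
(12/1151) = +1, so 12 is a residue.
(13/1151) = −1, so 13 is the smallest positive non-residue mod 1151.

13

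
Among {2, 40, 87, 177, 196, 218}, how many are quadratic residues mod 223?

4

(2/223) = +1 → QR.
(40/223) = -1 → non-residue.
(87/223) = -1 → non-residue.
(177/223) = +1 → QR.
(196/223) = +1 → QR.
(218/223) = +1 → QR.
Total quadratic residues among the 6: 4.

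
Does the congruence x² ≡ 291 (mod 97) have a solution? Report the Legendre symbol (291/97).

First reduce: 291 ≡ 0 (mod 97).
Top reduces to 0: gcd > 1, so the symbol is 0.

0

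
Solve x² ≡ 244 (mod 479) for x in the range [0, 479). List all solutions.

Since 479 ≡ 3 (mod 4), a square root of 244 is 244^((479+1)/4) = 244^120 mod 479.
Repeated squaring: 244^2≡140, 244^4≡440, 244^8≡84, 244^16≡350, 244^32≡355, 244^64≡48 (mod 479).
244^120 = 244^(64+32+16+8) ≡ 438 (mod 479).
Check: 438² = 191844 ≡ 244 (mod 479). The two roots are 41 and 438.

41, 438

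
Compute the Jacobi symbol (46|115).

Pull out 2: since 115 ≡ 3 (mod 8), (2/115) = -1.
Reciprocity: 23 ≡ 3 and 115 ≡ 3 (mod 4), so (23/115) = −(115/23).
Reduce top mod 23: now compute (0/23).
Top reduces to 0: gcd > 1, so the symbol is 0.

0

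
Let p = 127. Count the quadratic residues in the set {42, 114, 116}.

(42/127) = +1 → QR.
(114/127) = -1 → non-residue.
(116/127) = -1 → non-residue.
Total quadratic residues among the 3: 1.

1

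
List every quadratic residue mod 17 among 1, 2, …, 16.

1,2,4,8,9,13,15,16

Square k = 1,…,8 (k and 17−k give the same square):
1²=1, 2²=4, 3²=9, 4²=16, 5²≡8, 6²≡2, 7²≡15, 8²≡13 (mod 17).
So the quadratic residues mod 17 are {1, 2, 4, 8, 9, 13, 15, 16}.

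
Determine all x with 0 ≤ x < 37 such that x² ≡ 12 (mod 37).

37 ≡ 1 (mod 4), so we find a root by search.
Trying successive values, 7² = 49 ≡ 12 (mod 37). The other root is 37 − 7 = 30.

7, 30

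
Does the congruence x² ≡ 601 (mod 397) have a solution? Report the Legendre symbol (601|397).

Euler's criterion: (601/397) ≡ 204^198 (mod 397).
204^2 ≡ 328 (mod 397)
204^4 ≡ 394 (mod 397)
204^8 ≡ 9 (mod 397)
204^16 ≡ 81 (mod 397)
204^32 ≡ 209 (mod 397)
204^64 ≡ 11 (mod 397)
204^128 ≡ 121 (mod 397)
204^198 = 204^(128+64+4+2) ≡ 396 (mod 397).
Result is 396 ≡ −1, so (601/397) = −1.

-1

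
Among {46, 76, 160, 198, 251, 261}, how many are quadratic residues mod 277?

(46/277) = -1 → non-residue.
(76/277) = +1 → QR.
(160/277) = +1 → QR.
(198/277) = +1 → QR.
(251/277) = -1 → non-residue.
(261/277) = +1 → QR.
Total quadratic residues among the 6: 4.

4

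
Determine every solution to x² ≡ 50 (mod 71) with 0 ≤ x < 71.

Since 71 ≡ 3 (mod 4), a square root of 50 is 50^((71+1)/4) = 50^18 mod 71.
Repeated squaring: 50^2≡15, 50^4≡12, 50^8≡2, 50^16≡4 (mod 71).
50^18 = 50^(16+2) ≡ 60 (mod 71).
Check: 60² = 3600 ≡ 50 (mod 71). The two roots are 11 and 60.

11, 60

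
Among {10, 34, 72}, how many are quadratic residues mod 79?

(10/79) = +1 → QR.
(34/79) = -1 → non-residue.
(72/79) = +1 → QR.
Total quadratic residues among the 3: 2.

2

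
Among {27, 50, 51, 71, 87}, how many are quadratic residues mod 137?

(27/137) = -1 → non-residue.
(50/137) = +1 → QR.
(51/137) = -1 → non-residue.
(71/137) = -1 → non-residue.
(87/137) = +1 → QR.
Total quadratic residues among the 5: 2.

2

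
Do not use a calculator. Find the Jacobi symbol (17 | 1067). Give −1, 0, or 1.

Reciprocity: 17 ≡ 1 and 1067 ≡ 3 (mod 4), so (17/1067) = +(1067/17).
Reduce top mod 17: now compute (13/17).
Reciprocity: 13 ≡ 1 and 17 ≡ 1 (mod 4), so (13/17) = +(17/13).
Reduce top mod 13: now compute (4/13).
Pull out 2^2: since 13 ≡ 5 (mod 8), (2/13) = -1, so (2/13)^2 = +1.
Reached (1/13) = 1. Collecting the sign flips along the way, the symbol is +1.

1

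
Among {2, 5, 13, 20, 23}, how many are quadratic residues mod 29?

(2/29) = -1 → non-residue.
(5/29) = +1 → QR.
(13/29) = +1 → QR.
(20/29) = +1 → QR.
(23/29) = +1 → QR.
Total quadratic residues among the 5: 4.

4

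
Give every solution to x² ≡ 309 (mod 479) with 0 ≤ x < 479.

52, 427

Since 479 ≡ 3 (mod 4), a square root of 309 is 309^((479+1)/4) = 309^120 mod 479.
Repeated squaring: 309^2≡160, 309^4≡213, 309^8≡343, 309^16≡294, 309^32≡216, 309^64≡193 (mod 479).
309^120 = 309^(64+32+16+8) ≡ 427 (mod 479).
Check: 427² = 182329 ≡ 309 (mod 479). The two roots are 52 and 427.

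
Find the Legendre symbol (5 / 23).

Reciprocity: 5 ≡ 1 and 23 ≡ 3 (mod 4), so (5/23) = +(23/5).
Reduce top mod 5: now compute (3/5).
Reciprocity: 3 ≡ 3 and 5 ≡ 1 (mod 4), so (3/5) = +(5/3).
Reduce top mod 3: now compute (2/3).
Pull out 2: since 3 ≡ 3 (mod 8), (2/3) = -1.
Reached (1/3) = 1. Collecting the sign flips along the way, the symbol is -1.

-1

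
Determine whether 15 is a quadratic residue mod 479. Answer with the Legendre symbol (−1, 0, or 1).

1

Reciprocity: 15 ≡ 3 and 479 ≡ 3 (mod 4), so (15/479) = −(479/15).
Reduce top mod 15: now compute (14/15).
Pull out 2: since 15 ≡ 7 (mod 8), (2/15) = +1.
Reciprocity: 7 ≡ 3 and 15 ≡ 3 (mod 4), so (7/15) = −(15/7).
Reduce top mod 7: now compute (1/7).
Reached (1/7) = 1. Collecting the sign flips along the way, the symbol is +1.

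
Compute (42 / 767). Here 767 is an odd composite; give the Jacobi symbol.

-1

Pull out 2: since 767 ≡ 7 (mod 8), (2/767) = +1.
Reciprocity: 21 ≡ 1 and 767 ≡ 3 (mod 4), so (21/767) = +(767/21).
Reduce top mod 21: now compute (11/21).
Reciprocity: 11 ≡ 3 and 21 ≡ 1 (mod 4), so (11/21) = +(21/11).
Reduce top mod 11: now compute (10/11).
Pull out 2: since 11 ≡ 3 (mod 8), (2/11) = -1.
Reciprocity: 5 ≡ 1 and 11 ≡ 3 (mod 4), so (5/11) = +(11/5).
Reduce top mod 5: now compute (1/5).
Reached (1/5) = 1. Collecting the sign flips along the way, the symbol is -1.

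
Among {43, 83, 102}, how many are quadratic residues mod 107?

(43/107) = -1 → non-residue.
(83/107) = +1 → QR.
(102/107) = +1 → QR.
Total quadratic residues among the 3: 2.

2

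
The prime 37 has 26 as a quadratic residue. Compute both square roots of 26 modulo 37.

37 ≡ 1 (mod 4), so we find a root by search.
Trying successive values, 10² = 100 ≡ 26 (mod 37). The other root is 37 − 10 = 27.

10, 27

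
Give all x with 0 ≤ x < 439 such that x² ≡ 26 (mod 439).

169, 270

Since 439 ≡ 3 (mod 4), a square root of 26 is 26^((439+1)/4) = 26^110 mod 439.
Repeated squaring: 26^2≡237, 26^4≡416, 26^8≡90, 26^16≡198, 26^32≡133, 26^64≡129 (mod 439).
26^110 = 26^(64+32+8+4+2) ≡ 169 (mod 439).
Check: 169² = 28561 ≡ 26 (mod 439). The two roots are 169 and 270.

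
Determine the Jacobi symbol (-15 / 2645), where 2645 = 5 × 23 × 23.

First reduce: -15 ≡ 2630 (mod 2645).
Pull out 2: since 2645 ≡ 5 (mod 8), (2/2645) = -1.
Reciprocity: 1315 ≡ 3 and 2645 ≡ 1 (mod 4), so (1315/2645) = +(2645/1315).
Reduce top mod 1315: now compute (15/1315).
Reciprocity: 15 ≡ 3 and 1315 ≡ 3 (mod 4), so (15/1315) = −(1315/15).
Reduce top mod 15: now compute (10/15).
Pull out 2: since 15 ≡ 7 (mod 8), (2/15) = +1.
Reciprocity: 5 ≡ 1 and 15 ≡ 3 (mod 4), so (5/15) = +(15/5).
Reduce top mod 5: now compute (0/5).
Top reduces to 0: gcd > 1, so the symbol is 0.

0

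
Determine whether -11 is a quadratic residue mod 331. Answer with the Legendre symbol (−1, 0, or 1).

1

Euler's criterion: (-11/331) ≡ 320^165 (mod 331).
320^2 ≡ 121 (mod 331)
320^4 ≡ 77 (mod 331)
320^8 ≡ 302 (mod 331)
320^16 ≡ 179 (mod 331)
320^32 ≡ 265 (mod 331)
320^64 ≡ 53 (mod 331)
320^128 ≡ 161 (mod 331)
320^165 = 320^(128+32+4+1) ≡ 1 (mod 331).
Result is 1, so (-11/331) = 1.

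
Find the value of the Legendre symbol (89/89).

First reduce: 89 ≡ 0 (mod 89).
Top reduces to 0: gcd > 1, so the symbol is 0.

0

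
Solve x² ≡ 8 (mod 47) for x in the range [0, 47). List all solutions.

Since 47 ≡ 3 (mod 4), a square root of 8 is 8^((47+1)/4) = 8^12 mod 47.
Repeated squaring: 8^2≡17, 8^4≡7, 8^8≡2 (mod 47).
8^12 = 8^(8+4) ≡ 14 (mod 47).
Check: 14² = 196 ≡ 8 (mod 47). The two roots are 14 and 33.

14, 33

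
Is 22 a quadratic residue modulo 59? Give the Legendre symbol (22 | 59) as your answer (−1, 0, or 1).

1

Pull out 2: since 59 ≡ 3 (mod 8), (2/59) = -1.
Reciprocity: 11 ≡ 3 and 59 ≡ 3 (mod 4), so (11/59) = −(59/11).
Reduce top mod 11: now compute (4/11).
Pull out 2^2: since 11 ≡ 3 (mod 8), (2/11) = -1, so (2/11)^2 = +1.
Reached (1/11) = 1. Collecting the sign flips along the way, the symbol is +1.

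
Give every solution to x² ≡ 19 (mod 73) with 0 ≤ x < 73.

26, 47

73 ≡ 1 (mod 4), so we find a root by search.
Trying successive values, 26² = 676 ≡ 19 (mod 73). The other root is 73 − 26 = 47.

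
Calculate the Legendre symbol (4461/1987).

First reduce: 4461 ≡ 487 (mod 1987).
Reciprocity: 487 ≡ 3 and 1987 ≡ 3 (mod 4), so (487/1987) = −(1987/487).
Reduce top mod 487: now compute (39/487).
Reciprocity: 39 ≡ 3 and 487 ≡ 3 (mod 4), so (39/487) = −(487/39).
Reduce top mod 39: now compute (19/39).
Reciprocity: 19 ≡ 3 and 39 ≡ 3 (mod 4), so (19/39) = −(39/19).
Reduce top mod 19: now compute (1/19).
Reached (1/19) = 1. Collecting the sign flips along the way, the symbol is -1.

-1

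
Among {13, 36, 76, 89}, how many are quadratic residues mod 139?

3

(13/139) = +1 → QR.
(36/139) = +1 → QR.
(76/139) = -1 → non-residue.
(89/139) = +1 → QR.
Total quadratic residues among the 4: 3.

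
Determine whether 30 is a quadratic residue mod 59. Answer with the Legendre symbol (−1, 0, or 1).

-1

Pull out 2: since 59 ≡ 3 (mod 8), (2/59) = -1.
Reciprocity: 15 ≡ 3 and 59 ≡ 3 (mod 4), so (15/59) = −(59/15).
Reduce top mod 15: now compute (14/15).
Pull out 2: since 15 ≡ 7 (mod 8), (2/15) = +1.
Reciprocity: 7 ≡ 3 and 15 ≡ 3 (mod 4), so (7/15) = −(15/7).
Reduce top mod 7: now compute (1/7).
Reached (1/7) = 1. Collecting the sign flips along the way, the symbol is -1.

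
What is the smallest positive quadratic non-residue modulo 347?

(2/347) = −1, so 2 is the smallest positive non-residue mod 347.

2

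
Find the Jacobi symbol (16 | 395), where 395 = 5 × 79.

Pull out 2^4: since 395 ≡ 3 (mod 8), (2/395) = -1, so (2/395)^4 = +1.
Reached (1/395) = 1. Collecting the sign flips along the way, the symbol is +1.

1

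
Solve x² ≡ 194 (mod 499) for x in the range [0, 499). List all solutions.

Since 499 ≡ 3 (mod 4), a square root of 194 is 194^((499+1)/4) = 194^125 mod 499.
Repeated squaring: 194^2≡211, 194^4≡110, 194^8≡124, 194^16≡406, 194^32≡166, 194^64≡111 (mod 499).
194^125 = 194^(64+32+16+8+4+1) ≡ 427 (mod 499).
Check: 427² = 182329 ≡ 194 (mod 499). The two roots are 72 and 427.

72, 427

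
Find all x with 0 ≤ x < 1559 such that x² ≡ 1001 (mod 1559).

Since 1559 ≡ 3 (mod 4), a square root of 1001 is 1001^((1559+1)/4) = 1001^390 mod 1559.
Repeated squaring: 1001^2≡1123, 1001^4≡1457, 1001^8≡1050, 1001^16≡287, 1001^32≡1301, 1001^64≡1086, 1001^128≡792, 1001^256≡546 (mod 1559).
1001^390 = 1001^(256+128+4+2) ≡ 1249 (mod 1559).
Check: 1249² = 1560001 ≡ 1001 (mod 1559). The two roots are 310 and 1249.

310, 1249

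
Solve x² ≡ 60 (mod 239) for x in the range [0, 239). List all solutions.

Since 239 ≡ 3 (mod 4), a square root of 60 is 60^((239+1)/4) = 60^60 mod 239.
Repeated squaring: 60^2≡15, 60^4≡225, 60^8≡196, 60^16≡176, 60^32≡145 (mod 239).
60^60 = 60^(32+16+8+4) ≡ 120 (mod 239).
Check: 120² = 14400 ≡ 60 (mod 239). The two roots are 119 and 120.

119, 120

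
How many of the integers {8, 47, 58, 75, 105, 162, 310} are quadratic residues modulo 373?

(8/373) = -1 → non-residue.
(47/373) = -1 → non-residue.
(58/373) = -1 → non-residue.
(75/373) = +1 → QR.
(105/373) = -1 → non-residue.
(162/373) = -1 → non-residue.
(310/373) = +1 → QR.
Total quadratic residues among the 7: 2.

2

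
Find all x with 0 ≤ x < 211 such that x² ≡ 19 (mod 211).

Since 211 ≡ 3 (mod 4), a square root of 19 is 19^((211+1)/4) = 19^53 mod 211.
Repeated squaring: 19^2≡150, 19^4≡134, 19^8≡21, 19^16≡19, 19^32≡150 (mod 211).
19^53 = 19^(32+16+4+1) ≡ 21 (mod 211).
Check: 21² = 441 ≡ 19 (mod 211). The two roots are 21 and 190.

21, 190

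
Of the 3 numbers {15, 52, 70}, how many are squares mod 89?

(15/89) = -1 → non-residue.
(52/89) = -1 → non-residue.
(70/89) = -1 → non-residue.
Total quadratic residues among the 3: 0.

0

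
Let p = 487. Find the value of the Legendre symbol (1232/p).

Euler's criterion: (1232/487) ≡ 258^243 (mod 487).
258^2 ≡ 332 (mod 487)
258^4 ≡ 162 (mod 487)
258^8 ≡ 433 (mod 487)
258^16 ≡ 481 (mod 487)
258^32 ≡ 36 (mod 487)
258^64 ≡ 322 (mod 487)
258^128 ≡ 440 (mod 487)
258^243 = 258^(128+64+32+16+2+1) ≡ 1 (mod 487).
Result is 1, so (1232/487) = 1.

1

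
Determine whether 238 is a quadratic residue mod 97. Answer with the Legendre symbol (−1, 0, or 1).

1

First reduce: 238 ≡ 44 (mod 97).
Pull out 2^2: since 97 ≡ 1 (mod 8), (2/97) = +1, so (2/97)^2 = +1.
Reciprocity: 11 ≡ 3 and 97 ≡ 1 (mod 4), so (11/97) = +(97/11).
Reduce top mod 11: now compute (9/11).
Reciprocity: 9 ≡ 1 and 11 ≡ 3 (mod 4), so (9/11) = +(11/9).
Reduce top mod 9: now compute (2/9).
Pull out 2: since 9 ≡ 1 (mod 8), (2/9) = +1.
Reached (1/9) = 1. Collecting the sign flips along the way, the symbol is +1.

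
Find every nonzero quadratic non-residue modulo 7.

Square k = 1,…,3 (k and 7−k give the same square):
1²=1, 2²=4, 3²≡2 (mod 7).
The residues are {1, 2, 4}; the non-residues are the remaining 3 nonzero classes.

3 5 6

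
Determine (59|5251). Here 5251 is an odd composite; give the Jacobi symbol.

Reciprocity: 59 ≡ 3 and 5251 ≡ 3 (mod 4), so (59/5251) = −(5251/59).
Reduce top mod 59: now compute (0/59).
Top reduces to 0: gcd > 1, so the symbol is 0.

0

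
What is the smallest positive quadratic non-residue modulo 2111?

7

(2/2111) = +1, so 2 is a residue.
(3/2111) = +1, so 3 is a residue.
(4/2111) = +1, so 4 is a residue.
(5/2111) = +1, so 5 is a residue.
(6/2111) = +1, so 6 is a residue.
(7/2111) = −1, so 7 is the smallest positive non-residue mod 2111.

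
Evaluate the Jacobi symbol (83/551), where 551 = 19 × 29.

Reciprocity: 83 ≡ 3 and 551 ≡ 3 (mod 4), so (83/551) = −(551/83).
Reduce top mod 83: now compute (53/83).
Reciprocity: 53 ≡ 1 and 83 ≡ 3 (mod 4), so (53/83) = +(83/53).
Reduce top mod 53: now compute (30/53).
Pull out 2: since 53 ≡ 5 (mod 8), (2/53) = -1.
Reciprocity: 15 ≡ 3 and 53 ≡ 1 (mod 4), so (15/53) = +(53/15).
Reduce top mod 15: now compute (8/15).
Pull out 2^3: since 15 ≡ 7 (mod 8), (2/15) = +1, so (2/15)^3 = +1.
Reached (1/15) = 1. Collecting the sign flips along the way, the symbol is +1.

1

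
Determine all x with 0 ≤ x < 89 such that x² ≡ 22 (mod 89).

89 ≡ 1 (mod 4), so we find a root by search.
Trying successive values, 17² = 289 ≡ 22 (mod 89). The other root is 89 − 17 = 72.

17, 72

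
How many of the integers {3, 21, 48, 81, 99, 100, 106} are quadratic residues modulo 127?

(3/127) = -1 → non-residue.
(21/127) = +1 → QR.
(48/127) = -1 → non-residue.
(81/127) = +1 → QR.
(99/127) = +1 → QR.
(100/127) = +1 → QR.
(106/127) = -1 → non-residue.
Total quadratic residues among the 7: 4.

4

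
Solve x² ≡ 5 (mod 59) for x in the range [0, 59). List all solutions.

Since 59 ≡ 3 (mod 4), a square root of 5 is 5^((59+1)/4) = 5^15 mod 59.
Repeated squaring: 5^2≡25, 5^4≡35, 5^8≡45 (mod 59).
5^15 = 5^(8+4+2+1) ≡ 51 (mod 59).
Check: 51² = 2601 ≡ 5 (mod 59). The two roots are 8 and 51.

8, 51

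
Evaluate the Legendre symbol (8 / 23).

1

Pull out 2^3: since 23 ≡ 7 (mod 8), (2/23) = +1, so (2/23)^3 = +1.
Reached (1/23) = 1. Collecting the sign flips along the way, the symbol is +1.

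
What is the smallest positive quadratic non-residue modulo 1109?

(2/1109) = −1, so 2 is the smallest positive non-residue mod 1109.

2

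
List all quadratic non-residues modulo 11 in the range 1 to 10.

2,6,7,8,10

Square k = 1,…,5 (k and 11−k give the same square):
1²=1, 2²=4, 3²=9, 4²≡5, 5²≡3 (mod 11).
The residues are {1, 3, 4, 5, 9}; the non-residues are the remaining 5 nonzero classes.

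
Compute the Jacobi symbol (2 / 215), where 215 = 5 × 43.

1

Pull out 2: since 215 ≡ 7 (mod 8), (2/215) = +1.
Reached (1/215) = 1. Collecting the sign flips along the way, the symbol is +1.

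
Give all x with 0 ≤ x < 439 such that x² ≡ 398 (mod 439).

Since 439 ≡ 3 (mod 4), a square root of 398 is 398^((439+1)/4) = 398^110 mod 439.
Repeated squaring: 398^2≡364, 398^4≡357, 398^8≡139, 398^16≡5, 398^32≡25, 398^64≡186 (mod 439).
398^110 = 398^(64+32+8+4+2) ≡ 129 (mod 439).
Check: 129² = 16641 ≡ 398 (mod 439). The two roots are 129 and 310.

129, 310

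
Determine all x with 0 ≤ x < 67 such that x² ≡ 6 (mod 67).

Since 67 ≡ 3 (mod 4), a square root of 6 is 6^((67+1)/4) = 6^17 mod 67.
Repeated squaring: 6^2≡36, 6^4≡23, 6^8≡60, 6^16≡49 (mod 67).
6^17 = 6^(16+1) ≡ 26 (mod 67).
Check: 26² = 676 ≡ 6 (mod 67). The two roots are 26 and 41.

26, 41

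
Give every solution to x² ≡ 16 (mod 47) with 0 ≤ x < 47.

4, 43

Since 47 ≡ 3 (mod 4), a square root of 16 is 16^((47+1)/4) = 16^12 mod 47.
Repeated squaring: 16^2≡21, 16^4≡18, 16^8≡42 (mod 47).
16^12 = 16^(8+4) ≡ 4 (mod 47).
Check: 4² = 16 ≡ 16 (mod 47). The two roots are 4 and 43.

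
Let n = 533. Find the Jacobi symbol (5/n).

-1

Reciprocity: 5 ≡ 1 and 533 ≡ 1 (mod 4), so (5/533) = +(533/5).
Reduce top mod 5: now compute (3/5).
Reciprocity: 3 ≡ 3 and 5 ≡ 1 (mod 4), so (3/5) = +(5/3).
Reduce top mod 3: now compute (2/3).
Pull out 2: since 3 ≡ 3 (mod 8), (2/3) = -1.
Reached (1/3) = 1. Collecting the sign flips along the way, the symbol is -1.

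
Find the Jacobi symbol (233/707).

1

Reciprocity: 233 ≡ 1 and 707 ≡ 3 (mod 4), so (233/707) = +(707/233).
Reduce top mod 233: now compute (8/233).
Pull out 2^3: since 233 ≡ 1 (mod 8), (2/233) = +1, so (2/233)^3 = +1.
Reached (1/233) = 1. Collecting the sign flips along the way, the symbol is +1.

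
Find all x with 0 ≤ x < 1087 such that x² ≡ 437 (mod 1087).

332, 755

Since 1087 ≡ 3 (mod 4), a square root of 437 is 437^((1087+1)/4) = 437^272 mod 1087.
Repeated squaring: 437^2≡744, 437^4≡253, 437^8≡963, 437^16≡158, 437^32≡1050, 437^64≡282, 437^128≡173, 437^256≡580 (mod 1087).
437^272 = 437^(256+16) ≡ 332 (mod 1087).
Check: 332² = 110224 ≡ 437 (mod 1087). The two roots are 332 and 755.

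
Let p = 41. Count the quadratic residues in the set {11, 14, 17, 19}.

0

(11/41) = -1 → non-residue.
(14/41) = -1 → non-residue.
(17/41) = -1 → non-residue.
(19/41) = -1 → non-residue.
Total quadratic residues among the 4: 0.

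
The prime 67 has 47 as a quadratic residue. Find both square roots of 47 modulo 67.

28, 39

Since 67 ≡ 3 (mod 4), a square root of 47 is 47^((67+1)/4) = 47^17 mod 67.
Repeated squaring: 47^2≡65, 47^4≡4, 47^8≡16, 47^16≡55 (mod 67).
47^17 = 47^(16+1) ≡ 39 (mod 67).
Check: 39² = 1521 ≡ 47 (mod 67). The two roots are 28 and 39.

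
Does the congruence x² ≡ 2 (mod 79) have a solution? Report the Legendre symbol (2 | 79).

Euler's criterion: (2/79) ≡ 2^39 (mod 79).
2^2 ≡ 4 (mod 79)
2^4 ≡ 16 (mod 79)
2^8 ≡ 19 (mod 79)
2^16 ≡ 45 (mod 79)
2^32 ≡ 50 (mod 79)
2^39 = 2^(32+4+2+1) ≡ 1 (mod 79).
Result is 1, so (2/79) = 1.

1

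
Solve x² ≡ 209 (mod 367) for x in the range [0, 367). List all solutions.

Since 367 ≡ 3 (mod 4), a square root of 209 is 209^((367+1)/4) = 209^92 mod 367.
Repeated squaring: 209^2≡8, 209^4≡64, 209^8≡59, 209^16≡178, 209^32≡122, 209^64≡204 (mod 367).
209^92 = 209^(64+16+8+4) ≡ 343 (mod 367).
Check: 343² = 117649 ≡ 209 (mod 367). The two roots are 24 and 343.

24, 343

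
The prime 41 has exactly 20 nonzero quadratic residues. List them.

1, 2, 4, 5, 8, 9, 10, 16, 18, 20, 21, 23, 25, 31, 32, 33, 36, 37, 39, 40

Square k = 1,…,20 (k and 41−k give the same square):
1²=1, 2²=4, 3²=9, 4²=16, 5²=25, 6²=36, 7²≡8, 8²≡23, 9²≡40, 10²≡18, 11²≡39, 12²≡21, 13²≡5, 14²≡32, 15²≡20, 16²≡10, 17²≡2, 18²≡37, 19²≡33, 20²≡31 (mod 41).
So the quadratic residues mod 41 are {1, 2, 4, 5, 8, 9, 10, 16, 18, 20, 21, 23, 25, 31, 32, 33, 36, 37, 39, 40}.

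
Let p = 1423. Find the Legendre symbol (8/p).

1

Pull out 2^3: since 1423 ≡ 7 (mod 8), (2/1423) = +1, so (2/1423)^3 = +1.
Reached (1/1423) = 1. Collecting the sign flips along the way, the symbol is +1.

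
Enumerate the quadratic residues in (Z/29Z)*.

1 4 5 6 7 9 13 16 20 22 23 24 25 28

Square k = 1,…,14 (k and 29−k give the same square):
1²=1, 2²=4, 3²=9, 4²=16, 5²=25, 6²≡7, 7²≡20, 8²≡6, 9²≡23, 10²≡13, 11²≡5, 12²≡28, 13²≡24, 14²≡22 (mod 29).
So the quadratic residues mod 29 are {1, 4, 5, 6, 7, 9, 13, 16, 20, 22, 23, 24, 25, 28}.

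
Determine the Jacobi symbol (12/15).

0

Pull out 2^2: since 15 ≡ 7 (mod 8), (2/15) = +1, so (2/15)^2 = +1.
Reciprocity: 3 ≡ 3 and 15 ≡ 3 (mod 4), so (3/15) = −(15/3).
Reduce top mod 3: now compute (0/3).
Top reduces to 0: gcd > 1, so the symbol is 0.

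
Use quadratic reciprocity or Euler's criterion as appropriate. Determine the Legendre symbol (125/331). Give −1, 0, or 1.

1

Euler's criterion: (125/331) ≡ 125^165 (mod 331).
125^2 ≡ 68 (mod 331)
125^4 ≡ 321 (mod 331)
125^8 ≡ 100 (mod 331)
125^16 ≡ 70 (mod 331)
125^32 ≡ 266 (mod 331)
125^64 ≡ 253 (mod 331)
125^128 ≡ 126 (mod 331)
125^165 = 125^(128+32+4+1) ≡ 1 (mod 331).
Result is 1, so (125/331) = 1.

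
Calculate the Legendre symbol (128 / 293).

-1

Euler's criterion: (128/293) ≡ 128^146 (mod 293).
128^2 ≡ 269 (mod 293)
128^4 ≡ 283 (mod 293)
128^8 ≡ 100 (mod 293)
128^16 ≡ 38 (mod 293)
128^32 ≡ 272 (mod 293)
128^64 ≡ 148 (mod 293)
128^128 ≡ 222 (mod 293)
128^146 = 128^(128+16+2) ≡ 292 (mod 293).
Result is 292 ≡ −1, so (128/293) = −1.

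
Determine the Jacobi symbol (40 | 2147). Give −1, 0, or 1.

1

Pull out 2^3: since 2147 ≡ 3 (mod 8), (2/2147) = -1, so (2/2147)^3 = -1.
Reciprocity: 5 ≡ 1 and 2147 ≡ 3 (mod 4), so (5/2147) = +(2147/5).
Reduce top mod 5: now compute (2/5).
Pull out 2: since 5 ≡ 5 (mod 8), (2/5) = -1.
Reached (1/5) = 1. Collecting the sign flips along the way, the symbol is +1.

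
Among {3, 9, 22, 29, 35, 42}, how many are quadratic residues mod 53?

(3/53) = -1 → non-residue.
(9/53) = +1 → QR.
(22/53) = -1 → non-residue.
(29/53) = +1 → QR.
(35/53) = -1 → non-residue.
(42/53) = +1 → QR.
Total quadratic residues among the 6: 3.

3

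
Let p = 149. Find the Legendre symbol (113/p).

Euler's criterion: (113/149) ≡ 113^74 (mod 149).
113^2 ≡ 104 (mod 149)
113^4 ≡ 88 (mod 149)
113^8 ≡ 145 (mod 149)
113^16 ≡ 16 (mod 149)
113^32 ≡ 107 (mod 149)
113^64 ≡ 125 (mod 149)
113^74 = 113^(64+8+2) ≡ 1 (mod 149).
Result is 1, so (113/149) = 1.

1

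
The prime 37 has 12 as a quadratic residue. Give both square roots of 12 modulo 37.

37 ≡ 1 (mod 4), so we find a root by search.
Trying successive values, 7² = 49 ≡ 12 (mod 37). The other root is 37 − 7 = 30.

7, 30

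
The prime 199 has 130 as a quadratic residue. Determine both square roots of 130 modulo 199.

54, 145

Since 199 ≡ 3 (mod 4), a square root of 130 is 130^((199+1)/4) = 130^50 mod 199.
Repeated squaring: 130^2≡184, 130^4≡26, 130^8≡79, 130^16≡72, 130^32≡10 (mod 199).
130^50 = 130^(32+16+2) ≡ 145 (mod 199).
Check: 145² = 21025 ≡ 130 (mod 199). The two roots are 54 and 145.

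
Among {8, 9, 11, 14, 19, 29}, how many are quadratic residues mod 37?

2

(8/37) = -1 → non-residue.
(9/37) = +1 → QR.
(11/37) = +1 → QR.
(14/37) = -1 → non-residue.
(19/37) = -1 → non-residue.
(29/37) = -1 → non-residue.
Total quadratic residues among the 6: 2.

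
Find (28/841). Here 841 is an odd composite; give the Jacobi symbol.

Pull out 2^2: since 841 ≡ 1 (mod 8), (2/841) = +1, so (2/841)^2 = +1.
Reciprocity: 7 ≡ 3 and 841 ≡ 1 (mod 4), so (7/841) = +(841/7).
Reduce top mod 7: now compute (1/7).
Reached (1/7) = 1. Collecting the sign flips along the way, the symbol is +1.

1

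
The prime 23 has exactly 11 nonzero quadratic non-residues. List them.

5 7 10 11 14 15 17 19 20 21 22

Square k = 1,…,11 (k and 23−k give the same square):
1²=1, 2²=4, 3²=9, 4²=16, 5²≡2, 6²≡13, 7²≡3, 8²≡18, 9²≡12, 10²≡8, 11²≡6 (mod 23).
The residues are {1, 2, 3, 4, 6, 8, 9, 12, 13, 16, 18}; the non-residues are the remaining 11 nonzero classes.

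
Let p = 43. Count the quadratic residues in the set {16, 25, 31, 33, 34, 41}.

(16/43) = +1 → QR.
(25/43) = +1 → QR.
(31/43) = +1 → QR.
(33/43) = -1 → non-residue.
(34/43) = -1 → non-residue.
(41/43) = +1 → QR.
Total quadratic residues among the 6: 4.

4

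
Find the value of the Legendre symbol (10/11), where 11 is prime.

-1

Pull out 2: since 11 ≡ 3 (mod 8), (2/11) = -1.
Reciprocity: 5 ≡ 1 and 11 ≡ 3 (mod 4), so (5/11) = +(11/5).
Reduce top mod 5: now compute (1/5).
Reached (1/5) = 1. Collecting the sign flips along the way, the symbol is -1.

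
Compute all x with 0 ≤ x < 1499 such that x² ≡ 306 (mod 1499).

Since 1499 ≡ 3 (mod 4), a square root of 306 is 306^((1499+1)/4) = 306^375 mod 1499.
Repeated squaring: 306^2≡698, 306^4≡29, 306^8≡841, 306^16≡1252, 306^32≡1049, 306^64≡135, 306^128≡237, 306^256≡706 (mod 1499).
306^375 = 306^(256+64+32+16+4+2+1) ≡ 1071 (mod 1499).
Check: 1071² = 1147041 ≡ 306 (mod 1499). The two roots are 428 and 1071.

428, 1071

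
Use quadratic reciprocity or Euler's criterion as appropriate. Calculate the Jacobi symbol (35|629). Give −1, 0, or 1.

Reciprocity: 35 ≡ 3 and 629 ≡ 1 (mod 4), so (35/629) = +(629/35).
Reduce top mod 35: now compute (34/35).
Pull out 2: since 35 ≡ 3 (mod 8), (2/35) = -1.
Reciprocity: 17 ≡ 1 and 35 ≡ 3 (mod 4), so (17/35) = +(35/17).
Reduce top mod 17: now compute (1/17).
Reached (1/17) = 1. Collecting the sign flips along the way, the symbol is -1.

-1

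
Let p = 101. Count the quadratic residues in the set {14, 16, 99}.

(14/101) = +1 → QR.
(16/101) = +1 → QR.
(99/101) = -1 → non-residue.
Total quadratic residues among the 3: 2.

2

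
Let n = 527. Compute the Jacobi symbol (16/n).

1

Pull out 2^4: since 527 ≡ 7 (mod 8), (2/527) = +1, so (2/527)^4 = +1.
Reached (1/527) = 1. Collecting the sign flips along the way, the symbol is +1.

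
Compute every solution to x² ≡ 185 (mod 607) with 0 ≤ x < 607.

71, 536

Since 607 ≡ 3 (mod 4), a square root of 185 is 185^((607+1)/4) = 185^152 mod 607.
Repeated squaring: 185^2≡233, 185^4≡266, 185^8≡344, 185^16≡578, 185^32≡234, 185^64≡126, 185^128≡94 (mod 607).
185^152 = 185^(128+16+8) ≡ 71 (mod 607).
Check: 71² = 5041 ≡ 185 (mod 607). The two roots are 71 and 536.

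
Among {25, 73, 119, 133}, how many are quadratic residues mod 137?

4

(25/137) = +1 → QR.
(73/137) = +1 → QR.
(119/137) = +1 → QR.
(133/137) = +1 → QR.
Total quadratic residues among the 4: 4.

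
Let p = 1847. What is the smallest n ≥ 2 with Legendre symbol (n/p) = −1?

(2/1847) = +1, so 2 is a residue.
(3/1847) = +1, so 3 is a residue.
(4/1847) = +1, so 4 is a residue.
(5/1847) = −1, so 5 is the smallest positive non-residue mod 1847.

5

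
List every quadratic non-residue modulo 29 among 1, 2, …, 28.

2,3,8,10,11,12,14,15,17,18,19,21,26,27

Square k = 1,…,14 (k and 29−k give the same square):
1²=1, 2²=4, 3²=9, 4²=16, 5²=25, 6²≡7, 7²≡20, 8²≡6, 9²≡23, 10²≡13, 11²≡5, 12²≡28, 13²≡24, 14²≡22 (mod 29).
The residues are {1, 4, 5, 6, 7, 9, 13, 16, 20, 22, 23, 24, 25, 28}; the non-residues are the remaining 14 nonzero classes.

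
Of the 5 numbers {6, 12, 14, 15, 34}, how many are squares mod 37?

2

(6/37) = -1 → non-residue.
(12/37) = +1 → QR.
(14/37) = -1 → non-residue.
(15/37) = -1 → non-residue.
(34/37) = +1 → QR.
Total quadratic residues among the 5: 2.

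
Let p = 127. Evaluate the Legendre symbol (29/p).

-1

Reciprocity: 29 ≡ 1 and 127 ≡ 3 (mod 4), so (29/127) = +(127/29).
Reduce top mod 29: now compute (11/29).
Reciprocity: 11 ≡ 3 and 29 ≡ 1 (mod 4), so (11/29) = +(29/11).
Reduce top mod 11: now compute (7/11).
Reciprocity: 7 ≡ 3 and 11 ≡ 3 (mod 4), so (7/11) = −(11/7).
Reduce top mod 7: now compute (4/7).
Pull out 2^2: since 7 ≡ 7 (mod 8), (2/7) = +1, so (2/7)^2 = +1.
Reached (1/7) = 1. Collecting the sign flips along the way, the symbol is -1.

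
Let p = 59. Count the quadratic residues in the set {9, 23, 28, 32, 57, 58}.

(9/59) = +1 → QR.
(23/59) = -1 → non-residue.
(28/59) = +1 → QR.
(32/59) = -1 → non-residue.
(57/59) = +1 → QR.
(58/59) = -1 → non-residue.
Total quadratic residues among the 6: 3.

3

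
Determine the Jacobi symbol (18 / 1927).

1

Pull out 2: since 1927 ≡ 7 (mod 8), (2/1927) = +1.
Reciprocity: 9 ≡ 1 and 1927 ≡ 3 (mod 4), so (9/1927) = +(1927/9).
Reduce top mod 9: now compute (1/9).
Reached (1/9) = 1. Collecting the sign flips along the way, the symbol is +1.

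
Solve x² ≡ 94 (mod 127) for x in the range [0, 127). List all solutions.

27, 100

Since 127 ≡ 3 (mod 4), a square root of 94 is 94^((127+1)/4) = 94^32 mod 127.
Repeated squaring: 94^2≡73, 94^4≡122, 94^8≡25, 94^16≡117, 94^32≡100 (mod 127).
94^32 = 94^(32) ≡ 100 (mod 127).
Check: 100² = 10000 ≡ 94 (mod 127). The two roots are 27 and 100.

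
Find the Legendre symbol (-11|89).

First reduce: -11 ≡ 78 (mod 89).
Pull out 2: since 89 ≡ 1 (mod 8), (2/89) = +1.
Reciprocity: 39 ≡ 3 and 89 ≡ 1 (mod 4), so (39/89) = +(89/39).
Reduce top mod 39: now compute (11/39).
Reciprocity: 11 ≡ 3 and 39 ≡ 3 (mod 4), so (11/39) = −(39/11).
Reduce top mod 11: now compute (6/11).
Pull out 2: since 11 ≡ 3 (mod 8), (2/11) = -1.
Reciprocity: 3 ≡ 3 and 11 ≡ 3 (mod 4), so (3/11) = −(11/3).
Reduce top mod 3: now compute (2/3).
Pull out 2: since 3 ≡ 3 (mod 8), (2/3) = -1.
Reached (1/3) = 1. Collecting the sign flips along the way, the symbol is +1.

1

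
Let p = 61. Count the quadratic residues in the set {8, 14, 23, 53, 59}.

1

(8/61) = -1 → non-residue.
(14/61) = +1 → QR.
(23/61) = -1 → non-residue.
(53/61) = -1 → non-residue.
(59/61) = -1 → non-residue.
Total quadratic residues among the 5: 1.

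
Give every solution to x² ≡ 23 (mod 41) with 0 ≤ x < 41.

41 ≡ 1 (mod 4), so we find a root by search.
Trying successive values, 8² = 64 ≡ 23 (mod 41). The other root is 41 − 8 = 33.

8, 33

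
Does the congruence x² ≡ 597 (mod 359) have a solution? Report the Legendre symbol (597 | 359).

Euler's criterion: (597/359) ≡ 238^179 (mod 359).
238^2 ≡ 281 (mod 359)
238^4 ≡ 340 (mod 359)
238^8 ≡ 2 (mod 359)
238^16 ≡ 4 (mod 359)
238^32 ≡ 16 (mod 359)
238^64 ≡ 256 (mod 359)
238^128 ≡ 198 (mod 359)
238^179 = 238^(128+32+16+2+1) ≡ 358 (mod 359).
Result is 358 ≡ −1, so (597/359) = −1.

-1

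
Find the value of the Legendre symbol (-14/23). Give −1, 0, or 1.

First reduce: -14 ≡ 9 (mod 23).
Reciprocity: 9 ≡ 1 and 23 ≡ 3 (mod 4), so (9/23) = +(23/9).
Reduce top mod 9: now compute (5/9).
Reciprocity: 5 ≡ 1 and 9 ≡ 1 (mod 4), so (5/9) = +(9/5).
Reduce top mod 5: now compute (4/5).
Pull out 2^2: since 5 ≡ 5 (mod 8), (2/5) = -1, so (2/5)^2 = +1.
Reached (1/5) = 1. Collecting the sign flips along the way, the symbol is +1.

1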